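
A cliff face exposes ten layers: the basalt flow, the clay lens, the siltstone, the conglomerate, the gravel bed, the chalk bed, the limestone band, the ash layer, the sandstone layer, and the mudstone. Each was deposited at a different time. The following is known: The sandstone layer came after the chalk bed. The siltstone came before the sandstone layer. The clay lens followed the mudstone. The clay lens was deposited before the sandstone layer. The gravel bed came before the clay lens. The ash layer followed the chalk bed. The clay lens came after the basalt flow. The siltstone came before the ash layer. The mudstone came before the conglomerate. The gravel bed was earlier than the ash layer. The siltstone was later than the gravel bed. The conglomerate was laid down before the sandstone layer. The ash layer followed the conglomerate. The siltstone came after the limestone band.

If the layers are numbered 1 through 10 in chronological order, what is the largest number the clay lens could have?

The clay lens must come before the sandstone layer — 1 layer forced after it.
Everything else can be placed before the clay lens in some valid order, so the clay lens can sit as late as position 10 − 1 = 9.

9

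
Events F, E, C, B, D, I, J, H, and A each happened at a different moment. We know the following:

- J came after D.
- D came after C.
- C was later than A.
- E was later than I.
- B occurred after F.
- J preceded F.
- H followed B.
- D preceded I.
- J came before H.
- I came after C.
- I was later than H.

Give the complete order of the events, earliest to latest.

The constraints fix every adjacent pair, so only one ordering works:
A → C → D → J → F → B → H → I → E.

A, C, D, J, F, B, H, I, E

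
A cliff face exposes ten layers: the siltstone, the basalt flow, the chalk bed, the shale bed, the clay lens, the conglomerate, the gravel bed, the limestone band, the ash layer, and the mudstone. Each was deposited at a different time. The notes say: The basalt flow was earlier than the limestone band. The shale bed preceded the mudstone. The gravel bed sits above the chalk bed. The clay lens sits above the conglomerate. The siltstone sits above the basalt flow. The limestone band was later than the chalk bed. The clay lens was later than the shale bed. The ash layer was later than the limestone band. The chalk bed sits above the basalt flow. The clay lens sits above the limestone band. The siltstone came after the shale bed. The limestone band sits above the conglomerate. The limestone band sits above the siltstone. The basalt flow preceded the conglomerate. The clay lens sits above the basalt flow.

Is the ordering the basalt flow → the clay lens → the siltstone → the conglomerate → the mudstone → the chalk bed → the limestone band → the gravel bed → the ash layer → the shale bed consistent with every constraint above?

The constraints require the conglomerate before the clay lens, but in the proposed sequence the clay lens appears ahead of the conglomerate. That one violation is enough.

no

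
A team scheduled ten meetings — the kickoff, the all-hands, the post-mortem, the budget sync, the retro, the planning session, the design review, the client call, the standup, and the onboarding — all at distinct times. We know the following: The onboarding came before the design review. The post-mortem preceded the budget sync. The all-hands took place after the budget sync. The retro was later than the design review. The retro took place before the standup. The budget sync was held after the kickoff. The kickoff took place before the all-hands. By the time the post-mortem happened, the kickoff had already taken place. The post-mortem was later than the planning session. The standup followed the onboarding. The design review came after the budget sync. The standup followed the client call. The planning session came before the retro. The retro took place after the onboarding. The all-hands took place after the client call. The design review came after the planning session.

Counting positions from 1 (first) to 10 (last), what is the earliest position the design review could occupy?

The budget sync, the kickoff, the onboarding, the planning session, and the post-mortem must all come before the design review — 5 forced predecessors.
Nothing else is forced ahead of the design review, so its earliest slot is position 5 + 1 = 6.

6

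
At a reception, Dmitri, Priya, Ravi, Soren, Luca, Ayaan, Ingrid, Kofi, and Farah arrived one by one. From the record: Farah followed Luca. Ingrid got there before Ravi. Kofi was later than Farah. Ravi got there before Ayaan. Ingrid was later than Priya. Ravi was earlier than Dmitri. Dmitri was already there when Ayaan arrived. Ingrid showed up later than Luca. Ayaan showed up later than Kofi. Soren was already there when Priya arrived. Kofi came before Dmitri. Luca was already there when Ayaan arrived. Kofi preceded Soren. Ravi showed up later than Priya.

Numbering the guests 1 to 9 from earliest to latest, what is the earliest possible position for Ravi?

Farah, Ingrid, Kofi, Luca, Priya, and Soren must all come before Ravi — 6 forced predecessors.
Nothing else is forced ahead of Ravi, so their earliest slot is position 6 + 1 = 7.

7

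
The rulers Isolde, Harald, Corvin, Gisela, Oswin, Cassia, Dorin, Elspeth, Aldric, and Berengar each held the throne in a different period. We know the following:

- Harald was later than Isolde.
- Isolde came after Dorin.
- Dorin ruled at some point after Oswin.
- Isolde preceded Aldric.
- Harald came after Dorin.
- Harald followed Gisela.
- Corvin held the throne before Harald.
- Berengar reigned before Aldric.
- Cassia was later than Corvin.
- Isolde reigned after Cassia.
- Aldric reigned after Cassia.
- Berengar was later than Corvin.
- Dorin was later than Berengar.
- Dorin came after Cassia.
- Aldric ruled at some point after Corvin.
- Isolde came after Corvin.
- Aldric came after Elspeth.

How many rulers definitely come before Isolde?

Directly stated before Isolde: Cassia, Corvin, and Dorin.
Berengar reaches Isolde via Berengar → Dorin → Isolde.
Oswin reaches Isolde via Oswin → Dorin → Isolde.
No chain forces Harald (or any of the others) ahead of Isolde.
That's Berengar, Cassia, Corvin, Dorin, and Oswin — 5 in all.

5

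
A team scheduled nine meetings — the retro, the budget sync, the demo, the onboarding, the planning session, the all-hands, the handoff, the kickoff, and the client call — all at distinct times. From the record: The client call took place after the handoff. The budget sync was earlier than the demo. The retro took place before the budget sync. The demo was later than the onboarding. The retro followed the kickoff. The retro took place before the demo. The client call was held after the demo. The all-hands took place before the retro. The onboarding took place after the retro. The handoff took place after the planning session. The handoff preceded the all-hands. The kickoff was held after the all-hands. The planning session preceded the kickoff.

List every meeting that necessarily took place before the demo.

the all-hands, the budget sync, the handoff, the kickoff, the onboarding, the planning session, the retro

Directly stated before the demo: the budget sync, the onboarding, and the retro.
The all-hands reaches the demo via the all-hands → the retro → the demo.
The handoff reaches the demo via the handoff → the all-hands → the retro → the demo.
The kickoff reaches the demo via the kickoff → the retro → the demo.
Likewise the planning session reaches the demo by chaining the stated constraints.
No chain forces the client call ahead of the demo.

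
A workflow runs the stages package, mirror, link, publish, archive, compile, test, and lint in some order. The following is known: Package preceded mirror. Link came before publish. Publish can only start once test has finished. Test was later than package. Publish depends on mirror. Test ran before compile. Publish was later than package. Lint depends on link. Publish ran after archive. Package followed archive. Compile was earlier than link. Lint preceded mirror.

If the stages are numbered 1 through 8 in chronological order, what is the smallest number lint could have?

Archive, compile, link, package, and test must all come before lint — 5 forced predecessors.
Nothing else is forced ahead of lint, so its earliest slot is position 5 + 1 = 6.

6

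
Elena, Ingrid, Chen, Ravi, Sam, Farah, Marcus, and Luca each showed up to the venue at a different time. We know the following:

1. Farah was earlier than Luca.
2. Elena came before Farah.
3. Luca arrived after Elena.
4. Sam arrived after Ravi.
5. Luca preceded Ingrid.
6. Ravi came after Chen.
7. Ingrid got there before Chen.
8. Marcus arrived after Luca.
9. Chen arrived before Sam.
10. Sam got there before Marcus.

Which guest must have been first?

Elena has a chain of constraints placing them before every other guest, so Elena must be first.

Elena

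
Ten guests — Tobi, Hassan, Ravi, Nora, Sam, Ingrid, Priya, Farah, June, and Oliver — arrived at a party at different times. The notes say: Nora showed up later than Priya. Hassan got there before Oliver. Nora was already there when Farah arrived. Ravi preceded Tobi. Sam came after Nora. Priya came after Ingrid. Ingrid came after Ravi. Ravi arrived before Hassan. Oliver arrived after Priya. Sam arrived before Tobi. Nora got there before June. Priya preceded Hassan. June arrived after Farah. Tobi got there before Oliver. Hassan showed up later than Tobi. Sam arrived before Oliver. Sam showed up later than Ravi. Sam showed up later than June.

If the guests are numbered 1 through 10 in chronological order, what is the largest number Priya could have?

Priya must come before Farah, Hassan, June, Nora, Oliver, Sam, and Tobi — 7 guests forced after them.
Everything else can be placed before Priya in some valid order, so Priya can sit as late as position 10 − 7 = 3.

3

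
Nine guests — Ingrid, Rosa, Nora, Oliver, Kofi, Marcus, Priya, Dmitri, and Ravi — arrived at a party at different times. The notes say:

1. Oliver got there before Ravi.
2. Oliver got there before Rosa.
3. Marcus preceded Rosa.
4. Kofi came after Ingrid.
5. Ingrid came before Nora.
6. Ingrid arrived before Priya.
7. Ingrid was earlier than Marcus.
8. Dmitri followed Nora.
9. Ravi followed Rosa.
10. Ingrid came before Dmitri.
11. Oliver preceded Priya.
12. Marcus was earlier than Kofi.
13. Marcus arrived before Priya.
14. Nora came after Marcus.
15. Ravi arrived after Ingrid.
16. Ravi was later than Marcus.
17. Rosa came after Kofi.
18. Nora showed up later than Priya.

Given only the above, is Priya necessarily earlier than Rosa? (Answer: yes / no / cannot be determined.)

No chain of stated constraints runs from Priya to Rosa, and none runs from Rosa to Priya either.
So the relative order of Priya and Rosa is not fixed by the given facts.

cannot be determined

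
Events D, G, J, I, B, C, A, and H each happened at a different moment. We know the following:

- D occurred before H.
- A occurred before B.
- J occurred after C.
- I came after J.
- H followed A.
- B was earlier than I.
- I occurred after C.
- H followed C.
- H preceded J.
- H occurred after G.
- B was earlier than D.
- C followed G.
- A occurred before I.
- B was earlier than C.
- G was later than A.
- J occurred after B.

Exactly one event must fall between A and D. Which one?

B

Tracing the constraints gives A → B → D, so B sits after A and before D.
No other event is forced both after A and before D.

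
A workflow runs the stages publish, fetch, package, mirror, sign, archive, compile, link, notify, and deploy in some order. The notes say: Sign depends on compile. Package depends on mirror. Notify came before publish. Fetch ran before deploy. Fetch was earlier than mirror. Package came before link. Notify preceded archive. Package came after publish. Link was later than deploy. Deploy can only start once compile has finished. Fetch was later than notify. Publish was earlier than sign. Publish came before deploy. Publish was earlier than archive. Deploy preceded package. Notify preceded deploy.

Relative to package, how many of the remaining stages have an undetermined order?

Forced before package: compile, deploy, fetch, mirror, notify, and publish; forced after package: link.
That leaves archive and sign with no forced order relative to package — 2.

2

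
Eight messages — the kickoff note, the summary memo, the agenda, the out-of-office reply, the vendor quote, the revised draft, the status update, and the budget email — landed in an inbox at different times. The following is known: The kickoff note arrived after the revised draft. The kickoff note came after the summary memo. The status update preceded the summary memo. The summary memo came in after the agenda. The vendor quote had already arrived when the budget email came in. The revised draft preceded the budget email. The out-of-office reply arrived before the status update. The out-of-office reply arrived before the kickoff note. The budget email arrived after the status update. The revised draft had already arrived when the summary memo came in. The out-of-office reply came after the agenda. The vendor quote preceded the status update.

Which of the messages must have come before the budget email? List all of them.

the agenda, the out-of-office reply, the revised draft, the status update, the vendor quote

Directly stated before the budget email: the revised draft, the status update, and the vendor quote.
The agenda reaches the budget email via the agenda → the out-of-office reply → the status update → the budget email.
The out-of-office reply reaches the budget email via the out-of-office reply → the status update → the budget email.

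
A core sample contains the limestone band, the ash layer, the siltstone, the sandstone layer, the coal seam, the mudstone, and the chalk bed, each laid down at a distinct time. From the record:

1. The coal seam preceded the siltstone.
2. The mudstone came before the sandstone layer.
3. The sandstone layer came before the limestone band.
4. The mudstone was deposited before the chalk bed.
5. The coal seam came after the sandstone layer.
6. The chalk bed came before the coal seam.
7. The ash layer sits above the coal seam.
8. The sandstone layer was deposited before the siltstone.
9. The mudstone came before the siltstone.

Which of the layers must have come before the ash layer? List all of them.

Directly stated before the ash layer: the coal seam.
The chalk bed reaches the ash layer via the chalk bed → the coal seam → the ash layer.
The mudstone reaches the ash layer via the mudstone → the sandstone layer → the coal seam → the ash layer.
The sandstone layer reaches the ash layer via the sandstone layer → the coal seam → the ash layer.

the chalk bed, the coal seam, the mudstone, the sandstone layer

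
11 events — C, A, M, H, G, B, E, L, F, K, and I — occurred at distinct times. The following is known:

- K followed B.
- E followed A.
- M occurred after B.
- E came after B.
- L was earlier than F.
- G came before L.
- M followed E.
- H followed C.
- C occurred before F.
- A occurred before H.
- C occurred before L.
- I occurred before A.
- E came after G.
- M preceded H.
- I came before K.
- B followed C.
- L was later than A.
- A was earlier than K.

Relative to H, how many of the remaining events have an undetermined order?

3

Forced before H: A, B, C, E, G, I, and M.
That leaves F, K, and L with no forced order relative to H — 3.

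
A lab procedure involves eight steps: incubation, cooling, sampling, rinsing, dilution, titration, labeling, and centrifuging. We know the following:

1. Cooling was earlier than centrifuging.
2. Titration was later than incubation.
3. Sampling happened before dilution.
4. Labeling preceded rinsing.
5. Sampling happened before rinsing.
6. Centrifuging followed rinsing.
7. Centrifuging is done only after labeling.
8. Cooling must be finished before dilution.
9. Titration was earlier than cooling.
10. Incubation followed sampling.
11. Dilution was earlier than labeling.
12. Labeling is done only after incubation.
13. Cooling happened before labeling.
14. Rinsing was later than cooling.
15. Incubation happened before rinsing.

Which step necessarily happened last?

centrifuging

Every other step has a chain of constraints placing it before centrifuging, so centrifuging is last.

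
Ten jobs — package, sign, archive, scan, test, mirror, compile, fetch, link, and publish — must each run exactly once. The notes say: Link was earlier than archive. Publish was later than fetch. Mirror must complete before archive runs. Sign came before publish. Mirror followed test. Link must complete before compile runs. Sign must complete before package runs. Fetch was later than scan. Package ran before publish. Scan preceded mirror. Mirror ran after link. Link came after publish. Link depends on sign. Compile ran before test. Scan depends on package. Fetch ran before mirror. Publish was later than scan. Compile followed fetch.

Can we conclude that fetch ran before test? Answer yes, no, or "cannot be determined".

yes

Chain the constraints: fetch → compile → test. Each link is directly stated, so fetch comes before test.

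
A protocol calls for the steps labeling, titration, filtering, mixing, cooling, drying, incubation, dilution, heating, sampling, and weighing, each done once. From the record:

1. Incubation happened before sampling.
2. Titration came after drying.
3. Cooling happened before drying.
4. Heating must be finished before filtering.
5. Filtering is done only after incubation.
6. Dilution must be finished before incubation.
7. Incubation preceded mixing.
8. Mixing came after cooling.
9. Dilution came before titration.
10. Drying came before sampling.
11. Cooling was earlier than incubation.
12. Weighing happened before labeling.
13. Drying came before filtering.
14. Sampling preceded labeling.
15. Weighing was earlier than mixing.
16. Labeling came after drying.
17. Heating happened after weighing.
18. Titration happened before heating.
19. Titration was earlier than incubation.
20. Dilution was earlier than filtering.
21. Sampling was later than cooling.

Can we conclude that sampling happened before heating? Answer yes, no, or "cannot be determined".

No chain of stated constraints runs from sampling to heating, and none runs from heating to sampling either.
So the relative order of sampling and heating is not fixed by the given facts.

cannot be determined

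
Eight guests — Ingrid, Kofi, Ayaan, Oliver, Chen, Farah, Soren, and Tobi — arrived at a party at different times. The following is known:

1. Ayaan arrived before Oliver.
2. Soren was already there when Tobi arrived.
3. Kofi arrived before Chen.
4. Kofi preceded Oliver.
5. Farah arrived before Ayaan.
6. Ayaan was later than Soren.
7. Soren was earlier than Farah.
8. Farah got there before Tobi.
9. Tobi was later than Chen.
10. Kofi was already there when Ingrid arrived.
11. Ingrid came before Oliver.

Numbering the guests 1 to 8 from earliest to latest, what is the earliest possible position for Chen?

2

Kofi must come before Chen — 1 forced predecessor.
Nothing else is forced ahead of Chen, so their earliest slot is position 1 + 1 = 2.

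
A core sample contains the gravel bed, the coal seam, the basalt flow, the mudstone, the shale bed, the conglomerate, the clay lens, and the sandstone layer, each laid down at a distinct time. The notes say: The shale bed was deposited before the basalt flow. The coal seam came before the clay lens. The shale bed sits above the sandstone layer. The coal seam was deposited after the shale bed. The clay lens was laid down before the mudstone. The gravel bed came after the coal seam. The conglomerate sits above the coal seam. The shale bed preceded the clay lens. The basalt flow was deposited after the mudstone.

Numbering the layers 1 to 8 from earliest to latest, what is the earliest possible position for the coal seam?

3

The sandstone layer and the shale bed must both come before the coal seam — 2 forced predecessors.
Nothing else is forced ahead of the coal seam, so its earliest slot is position 2 + 1 = 3.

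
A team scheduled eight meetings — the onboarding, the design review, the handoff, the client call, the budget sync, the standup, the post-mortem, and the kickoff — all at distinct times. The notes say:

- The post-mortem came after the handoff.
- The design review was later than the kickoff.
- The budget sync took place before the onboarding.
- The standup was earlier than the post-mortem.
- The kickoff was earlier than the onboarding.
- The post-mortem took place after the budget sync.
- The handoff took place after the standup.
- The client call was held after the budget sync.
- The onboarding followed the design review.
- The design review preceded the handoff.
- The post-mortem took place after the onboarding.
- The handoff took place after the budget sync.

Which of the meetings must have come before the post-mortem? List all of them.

the budget sync, the design review, the handoff, the kickoff, the onboarding, the standup

Directly stated before the post-mortem: the budget sync, the handoff, the onboarding, and the standup.
The design review reaches the post-mortem via the design review → the onboarding → the post-mortem.
The kickoff reaches the post-mortem via the kickoff → the onboarding → the post-mortem.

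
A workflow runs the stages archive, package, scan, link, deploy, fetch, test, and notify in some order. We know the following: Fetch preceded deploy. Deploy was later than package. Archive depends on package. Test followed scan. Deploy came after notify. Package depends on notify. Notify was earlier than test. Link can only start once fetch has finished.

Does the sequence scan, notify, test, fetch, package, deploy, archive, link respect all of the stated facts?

Check each stated constraint against the proposed order — e.g. notify is ahead of deploy; fetch is ahead of link. Every pair is in the required order; nothing is violated.

yes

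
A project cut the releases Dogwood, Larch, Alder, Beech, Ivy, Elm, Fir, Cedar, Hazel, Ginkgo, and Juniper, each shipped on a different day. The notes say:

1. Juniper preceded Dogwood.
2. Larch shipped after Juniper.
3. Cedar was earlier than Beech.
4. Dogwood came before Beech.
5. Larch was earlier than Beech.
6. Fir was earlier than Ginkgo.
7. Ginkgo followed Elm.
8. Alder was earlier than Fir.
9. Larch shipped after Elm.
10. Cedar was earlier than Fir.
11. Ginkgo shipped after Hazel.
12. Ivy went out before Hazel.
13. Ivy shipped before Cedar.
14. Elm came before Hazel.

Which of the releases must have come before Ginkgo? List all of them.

Directly stated before Ginkgo: Elm, Fir, and Hazel.
Alder reaches Ginkgo via Alder → Fir → Ginkgo.
Cedar reaches Ginkgo via Cedar → Fir → Ginkgo.
Ivy reaches Ginkgo via Ivy → Hazel → Ginkgo.
No chain forces Larch (or any of the others) ahead of Ginkgo.

Alder, Cedar, Elm, Fir, Hazel, Ivy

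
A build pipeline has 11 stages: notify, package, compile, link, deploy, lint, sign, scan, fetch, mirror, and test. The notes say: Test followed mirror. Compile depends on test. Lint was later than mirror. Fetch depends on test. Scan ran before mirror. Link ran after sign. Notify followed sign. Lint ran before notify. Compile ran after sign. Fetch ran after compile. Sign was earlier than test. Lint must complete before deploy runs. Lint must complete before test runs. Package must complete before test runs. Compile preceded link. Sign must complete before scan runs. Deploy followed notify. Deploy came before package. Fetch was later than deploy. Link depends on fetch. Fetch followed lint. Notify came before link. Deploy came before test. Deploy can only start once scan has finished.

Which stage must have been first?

Sign has a chain of constraints placing it before every other stage, so sign must be first.

sign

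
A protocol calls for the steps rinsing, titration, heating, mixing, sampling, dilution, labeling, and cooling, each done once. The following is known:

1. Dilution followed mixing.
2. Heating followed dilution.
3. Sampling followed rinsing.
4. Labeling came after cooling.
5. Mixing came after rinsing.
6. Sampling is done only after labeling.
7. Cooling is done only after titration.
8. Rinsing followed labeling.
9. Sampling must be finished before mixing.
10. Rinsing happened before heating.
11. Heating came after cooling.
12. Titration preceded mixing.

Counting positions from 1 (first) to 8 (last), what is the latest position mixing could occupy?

6

Mixing must come before dilution and heating — 2 steps forced after it.
Everything else can be placed before mixing in some valid order, so mixing can sit as late as position 8 − 2 = 6.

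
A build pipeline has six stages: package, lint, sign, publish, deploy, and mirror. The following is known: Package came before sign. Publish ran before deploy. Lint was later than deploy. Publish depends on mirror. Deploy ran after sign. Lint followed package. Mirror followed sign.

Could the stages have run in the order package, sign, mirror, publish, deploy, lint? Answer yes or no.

yes

Check each stated constraint against the proposed order — e.g. sign is ahead of deploy; package is ahead of lint. Every pair is in the required order; nothing is violated.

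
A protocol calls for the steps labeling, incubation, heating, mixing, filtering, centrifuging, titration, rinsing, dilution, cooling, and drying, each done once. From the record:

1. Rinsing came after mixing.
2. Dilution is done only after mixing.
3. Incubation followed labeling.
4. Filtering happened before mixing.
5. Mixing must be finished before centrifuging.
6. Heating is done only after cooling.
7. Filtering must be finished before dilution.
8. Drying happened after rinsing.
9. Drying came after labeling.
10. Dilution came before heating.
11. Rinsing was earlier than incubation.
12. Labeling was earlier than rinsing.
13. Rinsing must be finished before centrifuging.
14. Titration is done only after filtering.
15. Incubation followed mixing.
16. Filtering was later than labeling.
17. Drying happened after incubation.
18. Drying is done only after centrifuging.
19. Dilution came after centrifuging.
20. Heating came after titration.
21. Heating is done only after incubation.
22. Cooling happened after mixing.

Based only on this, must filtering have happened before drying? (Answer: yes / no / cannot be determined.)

yes

Chain the constraints: filtering → mixing → rinsing → drying. Each link is directly stated, so filtering comes before drying.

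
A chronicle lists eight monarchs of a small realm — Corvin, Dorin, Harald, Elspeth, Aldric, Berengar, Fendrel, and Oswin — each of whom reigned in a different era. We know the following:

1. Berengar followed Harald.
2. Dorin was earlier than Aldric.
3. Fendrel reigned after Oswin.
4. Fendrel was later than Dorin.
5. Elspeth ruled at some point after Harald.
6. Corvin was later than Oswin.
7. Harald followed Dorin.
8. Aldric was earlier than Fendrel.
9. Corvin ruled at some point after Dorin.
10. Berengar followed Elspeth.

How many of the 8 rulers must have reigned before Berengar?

3

Directly stated before Berengar: Elspeth and Harald.
Dorin reaches Berengar via Dorin → Harald → Berengar.
No chain forces Fendrel (or any of the others) ahead of Berengar.
That's Dorin, Elspeth, and Harald — 3 in all.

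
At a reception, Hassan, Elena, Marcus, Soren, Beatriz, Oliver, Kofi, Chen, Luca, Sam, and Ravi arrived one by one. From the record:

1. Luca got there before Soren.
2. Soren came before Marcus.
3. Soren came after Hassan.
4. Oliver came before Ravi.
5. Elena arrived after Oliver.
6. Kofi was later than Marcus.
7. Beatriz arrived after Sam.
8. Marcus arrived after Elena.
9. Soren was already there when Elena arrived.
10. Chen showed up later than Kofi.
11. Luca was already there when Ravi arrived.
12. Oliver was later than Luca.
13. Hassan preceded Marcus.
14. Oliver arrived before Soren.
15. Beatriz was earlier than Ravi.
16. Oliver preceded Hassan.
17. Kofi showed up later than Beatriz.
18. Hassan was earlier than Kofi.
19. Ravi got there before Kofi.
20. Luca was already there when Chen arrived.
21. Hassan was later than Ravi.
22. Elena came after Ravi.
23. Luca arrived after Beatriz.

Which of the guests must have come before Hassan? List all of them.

Beatriz, Luca, Oliver, Ravi, Sam

Directly stated before Hassan: Oliver and Ravi.
Beatriz reaches Hassan via Beatriz → Ravi → Hassan.
Luca reaches Hassan via Luca → Oliver → Hassan.
Sam reaches Hassan via Sam → Beatriz → Ravi → Hassan.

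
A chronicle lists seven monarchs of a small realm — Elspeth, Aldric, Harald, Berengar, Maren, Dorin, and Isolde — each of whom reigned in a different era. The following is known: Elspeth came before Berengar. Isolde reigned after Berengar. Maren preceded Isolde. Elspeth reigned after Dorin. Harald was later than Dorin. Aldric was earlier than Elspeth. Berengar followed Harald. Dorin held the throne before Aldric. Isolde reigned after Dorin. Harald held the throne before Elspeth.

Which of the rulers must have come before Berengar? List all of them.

Directly stated before Berengar: Elspeth and Harald.
Aldric reaches Berengar via Aldric → Elspeth → Berengar.
Dorin reaches Berengar via Dorin → Harald → Berengar.

Aldric, Dorin, Elspeth, Harald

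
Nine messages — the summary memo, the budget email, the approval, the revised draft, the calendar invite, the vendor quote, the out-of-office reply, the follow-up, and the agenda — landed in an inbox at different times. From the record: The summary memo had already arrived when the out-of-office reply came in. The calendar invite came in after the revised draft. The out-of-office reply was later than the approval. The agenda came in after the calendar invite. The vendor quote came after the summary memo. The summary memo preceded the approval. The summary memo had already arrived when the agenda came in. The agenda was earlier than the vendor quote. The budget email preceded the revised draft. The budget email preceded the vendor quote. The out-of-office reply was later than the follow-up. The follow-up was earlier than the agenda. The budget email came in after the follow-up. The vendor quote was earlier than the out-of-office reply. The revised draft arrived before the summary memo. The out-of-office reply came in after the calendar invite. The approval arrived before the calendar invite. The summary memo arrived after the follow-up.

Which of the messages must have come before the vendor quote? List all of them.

Directly stated before the vendor quote: the agenda, the budget email, and the summary memo.
The approval reaches the vendor quote via the approval → the calendar invite → the agenda → the vendor quote.
The calendar invite reaches the vendor quote via the calendar invite → the agenda → the vendor quote.
The follow-up reaches the vendor quote via the follow-up → the summary memo → the vendor quote.
Likewise the revised draft reaches the vendor quote by chaining the stated constraints.

the agenda, the approval, the budget email, the calendar invite, the follow-up, the revised draft, the summary memo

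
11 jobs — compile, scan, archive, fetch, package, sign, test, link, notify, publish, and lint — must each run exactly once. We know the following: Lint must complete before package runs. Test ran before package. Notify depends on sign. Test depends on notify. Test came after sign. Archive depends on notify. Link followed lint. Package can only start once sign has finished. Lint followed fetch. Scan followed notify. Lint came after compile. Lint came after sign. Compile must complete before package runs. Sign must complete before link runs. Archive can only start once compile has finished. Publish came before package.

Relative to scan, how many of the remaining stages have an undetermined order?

Forced before scan: notify and sign.
That leaves archive, compile, fetch, link, lint, package, publish, and test with no forced order relative to scan — 8.

8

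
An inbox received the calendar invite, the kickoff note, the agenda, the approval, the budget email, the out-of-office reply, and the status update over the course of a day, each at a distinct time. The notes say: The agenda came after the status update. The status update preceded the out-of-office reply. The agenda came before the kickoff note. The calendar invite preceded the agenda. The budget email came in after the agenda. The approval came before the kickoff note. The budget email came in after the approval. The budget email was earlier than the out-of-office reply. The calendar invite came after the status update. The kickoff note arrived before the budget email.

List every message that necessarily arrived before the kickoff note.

the agenda, the approval, the calendar invite, the status update

Directly stated before the kickoff note: the agenda and the approval.
The calendar invite reaches the kickoff note via the calendar invite → the agenda → the kickoff note.
The status update reaches the kickoff note via the status update → the agenda → the kickoff note.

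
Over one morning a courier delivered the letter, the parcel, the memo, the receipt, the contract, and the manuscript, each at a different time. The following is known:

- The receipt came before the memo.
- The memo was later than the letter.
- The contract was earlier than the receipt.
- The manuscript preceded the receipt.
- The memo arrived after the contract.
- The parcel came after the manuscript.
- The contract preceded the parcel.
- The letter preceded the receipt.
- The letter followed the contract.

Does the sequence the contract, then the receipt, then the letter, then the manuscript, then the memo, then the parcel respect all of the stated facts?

The constraints require the letter before the receipt, but in the proposed sequence the receipt appears ahead of the letter. That one violation is enough.

no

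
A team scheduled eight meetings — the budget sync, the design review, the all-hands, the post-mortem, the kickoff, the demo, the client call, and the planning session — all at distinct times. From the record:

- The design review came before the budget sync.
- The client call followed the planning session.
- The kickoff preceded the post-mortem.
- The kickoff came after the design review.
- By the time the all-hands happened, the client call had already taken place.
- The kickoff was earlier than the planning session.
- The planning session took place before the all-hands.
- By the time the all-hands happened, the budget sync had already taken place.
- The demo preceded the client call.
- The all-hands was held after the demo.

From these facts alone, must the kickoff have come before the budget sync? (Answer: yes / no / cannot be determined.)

cannot be determined

No chain of stated constraints runs from the kickoff to the budget sync, and none runs from the budget sync to the kickoff either.
So the relative order of the kickoff and the budget sync is not fixed by the given facts.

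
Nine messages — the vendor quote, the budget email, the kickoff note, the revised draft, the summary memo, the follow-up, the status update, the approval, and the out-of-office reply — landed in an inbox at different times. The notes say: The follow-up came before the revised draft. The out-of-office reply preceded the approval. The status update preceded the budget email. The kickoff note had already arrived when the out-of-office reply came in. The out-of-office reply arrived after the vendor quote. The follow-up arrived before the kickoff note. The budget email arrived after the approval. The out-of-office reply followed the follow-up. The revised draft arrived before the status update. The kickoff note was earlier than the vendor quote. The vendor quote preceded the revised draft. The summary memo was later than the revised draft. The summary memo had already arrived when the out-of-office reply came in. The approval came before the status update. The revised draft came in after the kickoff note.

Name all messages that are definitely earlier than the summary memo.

Directly stated before the summary memo: the revised draft.
The follow-up reaches the summary memo via the follow-up → the revised draft → the summary memo.
The kickoff note reaches the summary memo via the kickoff note → the revised draft → the summary memo.
The vendor quote reaches the summary memo via the vendor quote → the revised draft → the summary memo.
No chain forces the approval (or any of the others) ahead of the summary memo.

the follow-up, the kickoff note, the revised draft, the vendor quote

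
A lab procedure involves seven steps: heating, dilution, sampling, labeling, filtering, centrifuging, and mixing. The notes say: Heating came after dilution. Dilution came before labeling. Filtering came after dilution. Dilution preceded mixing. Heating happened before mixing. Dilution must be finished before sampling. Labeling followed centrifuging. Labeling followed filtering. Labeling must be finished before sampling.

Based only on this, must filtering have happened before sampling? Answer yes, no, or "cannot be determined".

Chain the constraints: filtering → labeling → sampling. Each link is directly stated, so filtering comes before sampling.

yes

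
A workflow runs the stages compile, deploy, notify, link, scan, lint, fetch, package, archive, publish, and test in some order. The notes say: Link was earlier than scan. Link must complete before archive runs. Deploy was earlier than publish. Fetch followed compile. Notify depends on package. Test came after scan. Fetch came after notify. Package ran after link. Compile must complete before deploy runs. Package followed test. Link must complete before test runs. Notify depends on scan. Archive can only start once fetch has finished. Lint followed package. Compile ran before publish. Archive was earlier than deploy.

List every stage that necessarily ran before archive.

compile, fetch, link, notify, package, scan, test

Directly stated before archive: fetch and link.
Compile reaches archive via compile → fetch → archive.
Notify reaches archive via notify → fetch → archive.
Package reaches archive via package → notify → fetch → archive.
Likewise scan and test each reach archive by chaining the stated constraints.
No chain forces publish (or any of the others) ahead of archive.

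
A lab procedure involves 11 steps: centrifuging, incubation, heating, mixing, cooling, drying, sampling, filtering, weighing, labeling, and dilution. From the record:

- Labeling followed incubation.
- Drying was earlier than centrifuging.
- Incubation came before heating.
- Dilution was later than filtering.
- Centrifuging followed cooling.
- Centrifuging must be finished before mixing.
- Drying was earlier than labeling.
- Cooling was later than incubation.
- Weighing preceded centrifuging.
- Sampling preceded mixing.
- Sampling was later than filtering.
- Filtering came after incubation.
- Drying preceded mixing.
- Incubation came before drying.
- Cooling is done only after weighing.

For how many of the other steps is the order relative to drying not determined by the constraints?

6

Forced before drying: incubation; forced after drying: centrifuging, labeling, and mixing.
That leaves cooling, dilution, filtering, heating, sampling, and weighing with no forced order relative to drying — 6.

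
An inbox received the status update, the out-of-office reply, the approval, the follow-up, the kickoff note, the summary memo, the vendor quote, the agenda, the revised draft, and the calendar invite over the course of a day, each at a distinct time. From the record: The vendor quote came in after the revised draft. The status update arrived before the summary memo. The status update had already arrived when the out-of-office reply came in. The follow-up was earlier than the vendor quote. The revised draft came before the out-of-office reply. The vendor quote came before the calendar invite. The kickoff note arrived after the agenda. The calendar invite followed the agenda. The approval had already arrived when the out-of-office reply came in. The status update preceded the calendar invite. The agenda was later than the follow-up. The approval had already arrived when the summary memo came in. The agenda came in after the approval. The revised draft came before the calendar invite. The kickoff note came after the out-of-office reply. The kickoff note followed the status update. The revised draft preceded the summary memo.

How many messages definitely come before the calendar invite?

Directly stated before the calendar invite: the agenda, the revised draft, the status update, and the vendor quote.
The approval reaches the calendar invite via the approval → the agenda → the calendar invite.
The follow-up reaches the calendar invite via the follow-up → the vendor quote → the calendar invite.
No chain forces the summary memo (or any of the others) ahead of the calendar invite.
That's the agenda, the approval, the follow-up, the revised draft, the status update, and the vendor quote — 6 in all.

6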